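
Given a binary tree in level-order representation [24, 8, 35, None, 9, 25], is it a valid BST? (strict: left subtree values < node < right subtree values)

Level-order array: [24, 8, 35, None, 9, 25]
Validate using subtree bounds (lo, hi): at each node, require lo < value < hi,
then recurse left with hi=value and right with lo=value.
Preorder trace (stopping at first violation):
  at node 24 with bounds (-inf, +inf): OK
  at node 8 with bounds (-inf, 24): OK
  at node 9 with bounds (8, 24): OK
  at node 35 with bounds (24, +inf): OK
  at node 25 with bounds (24, 35): OK
No violation found at any node.
Result: Valid BST


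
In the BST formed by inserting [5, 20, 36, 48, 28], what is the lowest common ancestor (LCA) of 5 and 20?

Tree insertion order: [5, 20, 36, 48, 28]
Tree (level-order array): [5, None, 20, None, 36, 28, 48]
In a BST, the LCA of p=5, q=20 is the first node v on the
root-to-leaf path with p <= v <= q (go left if both < v, right if both > v).
Walk from root:
  at 5: 5 <= 5 <= 20, this is the LCA
LCA = 5


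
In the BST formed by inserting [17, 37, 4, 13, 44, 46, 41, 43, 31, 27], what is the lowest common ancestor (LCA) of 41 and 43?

Tree insertion order: [17, 37, 4, 13, 44, 46, 41, 43, 31, 27]
Tree (level-order array): [17, 4, 37, None, 13, 31, 44, None, None, 27, None, 41, 46, None, None, None, 43]
In a BST, the LCA of p=41, q=43 is the first node v on the
root-to-leaf path with p <= v <= q (go left if both < v, right if both > v).
Walk from root:
  at 17: both 41 and 43 > 17, go right
  at 37: both 41 and 43 > 37, go right
  at 44: both 41 and 43 < 44, go left
  at 41: 41 <= 41 <= 43, this is the LCA
LCA = 41


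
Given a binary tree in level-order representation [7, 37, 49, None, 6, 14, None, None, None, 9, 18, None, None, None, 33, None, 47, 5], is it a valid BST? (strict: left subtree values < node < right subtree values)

Level-order array: [7, 37, 49, None, 6, 14, None, None, None, 9, 18, None, None, None, 33, None, 47, 5]
Validate using subtree bounds (lo, hi): at each node, require lo < value < hi,
then recurse left with hi=value and right with lo=value.
Preorder trace (stopping at first violation):
  at node 7 with bounds (-inf, +inf): OK
  at node 37 with bounds (-inf, 7): VIOLATION
Node 37 violates its bound: not (-inf < 37 < 7).
Result: Not a valid BST


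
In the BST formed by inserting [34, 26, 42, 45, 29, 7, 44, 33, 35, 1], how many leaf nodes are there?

Tree built from: [34, 26, 42, 45, 29, 7, 44, 33, 35, 1]
Tree (level-order array): [34, 26, 42, 7, 29, 35, 45, 1, None, None, 33, None, None, 44]
Rule: A leaf has 0 children.
Per-node child counts:
  node 34: 2 child(ren)
  node 26: 2 child(ren)
  node 7: 1 child(ren)
  node 1: 0 child(ren)
  node 29: 1 child(ren)
  node 33: 0 child(ren)
  node 42: 2 child(ren)
  node 35: 0 child(ren)
  node 45: 1 child(ren)
  node 44: 0 child(ren)
Matching nodes: [1, 33, 35, 44]
Count of leaf nodes: 4


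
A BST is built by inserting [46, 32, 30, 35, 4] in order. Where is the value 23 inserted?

Starting tree (level order): [46, 32, None, 30, 35, 4]
Insertion path: 46 -> 32 -> 30 -> 4
Result: insert 23 as right child of 4
Final tree (level order): [46, 32, None, 30, 35, 4, None, None, None, None, 23]


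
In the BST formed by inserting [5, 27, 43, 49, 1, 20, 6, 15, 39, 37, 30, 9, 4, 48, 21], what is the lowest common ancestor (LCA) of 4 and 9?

Tree insertion order: [5, 27, 43, 49, 1, 20, 6, 15, 39, 37, 30, 9, 4, 48, 21]
Tree (level-order array): [5, 1, 27, None, 4, 20, 43, None, None, 6, 21, 39, 49, None, 15, None, None, 37, None, 48, None, 9, None, 30]
In a BST, the LCA of p=4, q=9 is the first node v on the
root-to-leaf path with p <= v <= q (go left if both < v, right if both > v).
Walk from root:
  at 5: 4 <= 5 <= 9, this is the LCA
LCA = 5


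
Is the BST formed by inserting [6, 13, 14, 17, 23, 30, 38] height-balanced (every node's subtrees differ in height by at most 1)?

Tree (level-order array): [6, None, 13, None, 14, None, 17, None, 23, None, 30, None, 38]
Definition: a tree is height-balanced if, at every node, |h(left) - h(right)| <= 1 (empty subtree has height -1).
Bottom-up per-node check:
  node 38: h_left=-1, h_right=-1, diff=0 [OK], height=0
  node 30: h_left=-1, h_right=0, diff=1 [OK], height=1
  node 23: h_left=-1, h_right=1, diff=2 [FAIL (|-1-1|=2 > 1)], height=2
  node 17: h_left=-1, h_right=2, diff=3 [FAIL (|-1-2|=3 > 1)], height=3
  node 14: h_left=-1, h_right=3, diff=4 [FAIL (|-1-3|=4 > 1)], height=4
  node 13: h_left=-1, h_right=4, diff=5 [FAIL (|-1-4|=5 > 1)], height=5
  node 6: h_left=-1, h_right=5, diff=6 [FAIL (|-1-5|=6 > 1)], height=6
Node 23 violates the condition: |-1 - 1| = 2 > 1.
Result: Not balanced


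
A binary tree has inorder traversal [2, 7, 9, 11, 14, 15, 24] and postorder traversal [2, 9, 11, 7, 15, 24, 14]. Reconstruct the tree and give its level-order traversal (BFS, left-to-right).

Inorder:   [2, 7, 9, 11, 14, 15, 24]
Postorder: [2, 9, 11, 7, 15, 24, 14]
Algorithm: postorder visits root last, so walk postorder right-to-left;
each value is the root of the current inorder slice — split it at that
value, recurse on the right subtree first, then the left.
Recursive splits:
  root=14; inorder splits into left=[2, 7, 9, 11], right=[15, 24]
  root=24; inorder splits into left=[15], right=[]
  root=15; inorder splits into left=[], right=[]
  root=7; inorder splits into left=[2], right=[9, 11]
  root=11; inorder splits into left=[9], right=[]
  root=9; inorder splits into left=[], right=[]
  root=2; inorder splits into left=[], right=[]
Reconstructed level-order: [14, 7, 24, 2, 11, 15, 9]


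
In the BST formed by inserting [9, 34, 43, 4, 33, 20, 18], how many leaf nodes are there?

Tree built from: [9, 34, 43, 4, 33, 20, 18]
Tree (level-order array): [9, 4, 34, None, None, 33, 43, 20, None, None, None, 18]
Rule: A leaf has 0 children.
Per-node child counts:
  node 9: 2 child(ren)
  node 4: 0 child(ren)
  node 34: 2 child(ren)
  node 33: 1 child(ren)
  node 20: 1 child(ren)
  node 18: 0 child(ren)
  node 43: 0 child(ren)
Matching nodes: [4, 18, 43]
Count of leaf nodes: 3


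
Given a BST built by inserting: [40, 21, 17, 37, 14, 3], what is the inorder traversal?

Tree insertion order: [40, 21, 17, 37, 14, 3]
Tree (level-order array): [40, 21, None, 17, 37, 14, None, None, None, 3]
Inorder traversal: [3, 14, 17, 21, 37, 40]


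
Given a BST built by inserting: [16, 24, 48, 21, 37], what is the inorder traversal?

Tree insertion order: [16, 24, 48, 21, 37]
Tree (level-order array): [16, None, 24, 21, 48, None, None, 37]
Inorder traversal: [16, 21, 24, 37, 48]


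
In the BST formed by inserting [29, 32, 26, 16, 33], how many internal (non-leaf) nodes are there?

Tree built from: [29, 32, 26, 16, 33]
Tree (level-order array): [29, 26, 32, 16, None, None, 33]
Rule: An internal node has at least one child.
Per-node child counts:
  node 29: 2 child(ren)
  node 26: 1 child(ren)
  node 16: 0 child(ren)
  node 32: 1 child(ren)
  node 33: 0 child(ren)
Matching nodes: [29, 26, 32]
Count of internal (non-leaf) nodes: 3


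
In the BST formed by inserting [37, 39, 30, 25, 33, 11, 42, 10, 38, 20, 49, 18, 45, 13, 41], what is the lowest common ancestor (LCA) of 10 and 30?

Tree insertion order: [37, 39, 30, 25, 33, 11, 42, 10, 38, 20, 49, 18, 45, 13, 41]
Tree (level-order array): [37, 30, 39, 25, 33, 38, 42, 11, None, None, None, None, None, 41, 49, 10, 20, None, None, 45, None, None, None, 18, None, None, None, 13]
In a BST, the LCA of p=10, q=30 is the first node v on the
root-to-leaf path with p <= v <= q (go left if both < v, right if both > v).
Walk from root:
  at 37: both 10 and 30 < 37, go left
  at 30: 10 <= 30 <= 30, this is the LCA
LCA = 30


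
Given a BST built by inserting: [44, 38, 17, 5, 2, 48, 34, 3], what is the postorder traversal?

Tree insertion order: [44, 38, 17, 5, 2, 48, 34, 3]
Tree (level-order array): [44, 38, 48, 17, None, None, None, 5, 34, 2, None, None, None, None, 3]
Postorder traversal: [3, 2, 5, 34, 17, 38, 48, 44]


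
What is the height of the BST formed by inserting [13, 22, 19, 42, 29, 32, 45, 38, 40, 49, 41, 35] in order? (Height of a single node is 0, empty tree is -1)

Insertion order: [13, 22, 19, 42, 29, 32, 45, 38, 40, 49, 41, 35]
Tree (level-order array): [13, None, 22, 19, 42, None, None, 29, 45, None, 32, None, 49, None, 38, None, None, 35, 40, None, None, None, 41]
Compute height bottom-up (empty subtree = -1):
  height(19) = 1 + max(-1, -1) = 0
  height(35) = 1 + max(-1, -1) = 0
  height(41) = 1 + max(-1, -1) = 0
  height(40) = 1 + max(-1, 0) = 1
  height(38) = 1 + max(0, 1) = 2
  height(32) = 1 + max(-1, 2) = 3
  height(29) = 1 + max(-1, 3) = 4
  height(49) = 1 + max(-1, -1) = 0
  height(45) = 1 + max(-1, 0) = 1
  height(42) = 1 + max(4, 1) = 5
  height(22) = 1 + max(0, 5) = 6
  height(13) = 1 + max(-1, 6) = 7
Height = 7


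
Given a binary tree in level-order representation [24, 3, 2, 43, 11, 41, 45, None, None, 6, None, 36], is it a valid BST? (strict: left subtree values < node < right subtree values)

Level-order array: [24, 3, 2, 43, 11, 41, 45, None, None, 6, None, 36]
Validate using subtree bounds (lo, hi): at each node, require lo < value < hi,
then recurse left with hi=value and right with lo=value.
Preorder trace (stopping at first violation):
  at node 24 with bounds (-inf, +inf): OK
  at node 3 with bounds (-inf, 24): OK
  at node 43 with bounds (-inf, 3): VIOLATION
Node 43 violates its bound: not (-inf < 43 < 3).
Result: Not a valid BST


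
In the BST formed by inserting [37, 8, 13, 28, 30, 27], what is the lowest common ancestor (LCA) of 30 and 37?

Tree insertion order: [37, 8, 13, 28, 30, 27]
Tree (level-order array): [37, 8, None, None, 13, None, 28, 27, 30]
In a BST, the LCA of p=30, q=37 is the first node v on the
root-to-leaf path with p <= v <= q (go left if both < v, right if both > v).
Walk from root:
  at 37: 30 <= 37 <= 37, this is the LCA
LCA = 37


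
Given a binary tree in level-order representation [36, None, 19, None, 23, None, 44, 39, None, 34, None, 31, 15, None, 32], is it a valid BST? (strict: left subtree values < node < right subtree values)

Level-order array: [36, None, 19, None, 23, None, 44, 39, None, 34, None, 31, 15, None, 32]
Validate using subtree bounds (lo, hi): at each node, require lo < value < hi,
then recurse left with hi=value and right with lo=value.
Preorder trace (stopping at first violation):
  at node 36 with bounds (-inf, +inf): OK
  at node 19 with bounds (36, +inf): VIOLATION
Node 19 violates its bound: not (36 < 19 < +inf).
Result: Not a valid BST


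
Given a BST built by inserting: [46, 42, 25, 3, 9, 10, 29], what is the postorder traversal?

Tree insertion order: [46, 42, 25, 3, 9, 10, 29]
Tree (level-order array): [46, 42, None, 25, None, 3, 29, None, 9, None, None, None, 10]
Postorder traversal: [10, 9, 3, 29, 25, 42, 46]


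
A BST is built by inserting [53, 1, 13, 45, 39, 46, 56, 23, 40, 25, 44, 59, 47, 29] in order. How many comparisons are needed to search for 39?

Search path for 39: 53 -> 1 -> 13 -> 45 -> 39
Found: True
Comparisons: 5


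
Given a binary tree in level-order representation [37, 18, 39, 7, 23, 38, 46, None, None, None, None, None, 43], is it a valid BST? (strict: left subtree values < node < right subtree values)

Level-order array: [37, 18, 39, 7, 23, 38, 46, None, None, None, None, None, 43]
Validate using subtree bounds (lo, hi): at each node, require lo < value < hi,
then recurse left with hi=value and right with lo=value.
Preorder trace (stopping at first violation):
  at node 37 with bounds (-inf, +inf): OK
  at node 18 with bounds (-inf, 37): OK
  at node 7 with bounds (-inf, 18): OK
  at node 23 with bounds (18, 37): OK
  at node 39 with bounds (37, +inf): OK
  at node 38 with bounds (37, 39): OK
  at node 43 with bounds (38, 39): VIOLATION
Node 43 violates its bound: not (38 < 43 < 39).
Result: Not a valid BST


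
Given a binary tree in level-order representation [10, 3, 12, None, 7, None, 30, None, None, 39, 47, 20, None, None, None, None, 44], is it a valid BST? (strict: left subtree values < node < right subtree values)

Level-order array: [10, 3, 12, None, 7, None, 30, None, None, 39, 47, 20, None, None, None, None, 44]
Validate using subtree bounds (lo, hi): at each node, require lo < value < hi,
then recurse left with hi=value and right with lo=value.
Preorder trace (stopping at first violation):
  at node 10 with bounds (-inf, +inf): OK
  at node 3 with bounds (-inf, 10): OK
  at node 7 with bounds (3, 10): OK
  at node 12 with bounds (10, +inf): OK
  at node 30 with bounds (12, +inf): OK
  at node 39 with bounds (12, 30): VIOLATION
Node 39 violates its bound: not (12 < 39 < 30).
Result: Not a valid BST


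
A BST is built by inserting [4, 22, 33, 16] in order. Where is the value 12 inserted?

Starting tree (level order): [4, None, 22, 16, 33]
Insertion path: 4 -> 22 -> 16
Result: insert 12 as left child of 16
Final tree (level order): [4, None, 22, 16, 33, 12]


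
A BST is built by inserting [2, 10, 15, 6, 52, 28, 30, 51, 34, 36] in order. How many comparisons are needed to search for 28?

Search path for 28: 2 -> 10 -> 15 -> 52 -> 28
Found: True
Comparisons: 5


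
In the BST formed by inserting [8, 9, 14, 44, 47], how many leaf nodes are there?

Tree built from: [8, 9, 14, 44, 47]
Tree (level-order array): [8, None, 9, None, 14, None, 44, None, 47]
Rule: A leaf has 0 children.
Per-node child counts:
  node 8: 1 child(ren)
  node 9: 1 child(ren)
  node 14: 1 child(ren)
  node 44: 1 child(ren)
  node 47: 0 child(ren)
Matching nodes: [47]
Count of leaf nodes: 1


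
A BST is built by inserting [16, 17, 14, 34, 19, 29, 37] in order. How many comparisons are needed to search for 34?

Search path for 34: 16 -> 17 -> 34
Found: True
Comparisons: 3


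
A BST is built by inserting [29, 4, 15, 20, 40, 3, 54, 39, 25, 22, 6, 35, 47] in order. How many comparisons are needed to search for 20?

Search path for 20: 29 -> 4 -> 15 -> 20
Found: True
Comparisons: 4


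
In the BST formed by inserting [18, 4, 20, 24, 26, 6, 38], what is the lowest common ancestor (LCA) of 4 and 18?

Tree insertion order: [18, 4, 20, 24, 26, 6, 38]
Tree (level-order array): [18, 4, 20, None, 6, None, 24, None, None, None, 26, None, 38]
In a BST, the LCA of p=4, q=18 is the first node v on the
root-to-leaf path with p <= v <= q (go left if both < v, right if both > v).
Walk from root:
  at 18: 4 <= 18 <= 18, this is the LCA
LCA = 18


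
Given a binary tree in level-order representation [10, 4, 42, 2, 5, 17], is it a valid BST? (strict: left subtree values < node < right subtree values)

Level-order array: [10, 4, 42, 2, 5, 17]
Validate using subtree bounds (lo, hi): at each node, require lo < value < hi,
then recurse left with hi=value and right with lo=value.
Preorder trace (stopping at first violation):
  at node 10 with bounds (-inf, +inf): OK
  at node 4 with bounds (-inf, 10): OK
  at node 2 with bounds (-inf, 4): OK
  at node 5 with bounds (4, 10): OK
  at node 42 with bounds (10, +inf): OK
  at node 17 with bounds (10, 42): OK
No violation found at any node.
Result: Valid BST


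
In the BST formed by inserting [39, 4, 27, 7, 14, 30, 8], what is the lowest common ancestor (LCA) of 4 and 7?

Tree insertion order: [39, 4, 27, 7, 14, 30, 8]
Tree (level-order array): [39, 4, None, None, 27, 7, 30, None, 14, None, None, 8]
In a BST, the LCA of p=4, q=7 is the first node v on the
root-to-leaf path with p <= v <= q (go left if both < v, right if both > v).
Walk from root:
  at 39: both 4 and 7 < 39, go left
  at 4: 4 <= 4 <= 7, this is the LCA
LCA = 4


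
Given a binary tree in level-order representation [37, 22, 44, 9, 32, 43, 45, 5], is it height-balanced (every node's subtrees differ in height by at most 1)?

Tree (level-order array): [37, 22, 44, 9, 32, 43, 45, 5]
Definition: a tree is height-balanced if, at every node, |h(left) - h(right)| <= 1 (empty subtree has height -1).
Bottom-up per-node check:
  node 5: h_left=-1, h_right=-1, diff=0 [OK], height=0
  node 9: h_left=0, h_right=-1, diff=1 [OK], height=1
  node 32: h_left=-1, h_right=-1, diff=0 [OK], height=0
  node 22: h_left=1, h_right=0, diff=1 [OK], height=2
  node 43: h_left=-1, h_right=-1, diff=0 [OK], height=0
  node 45: h_left=-1, h_right=-1, diff=0 [OK], height=0
  node 44: h_left=0, h_right=0, diff=0 [OK], height=1
  node 37: h_left=2, h_right=1, diff=1 [OK], height=3
All nodes satisfy the balance condition.
Result: Balanced


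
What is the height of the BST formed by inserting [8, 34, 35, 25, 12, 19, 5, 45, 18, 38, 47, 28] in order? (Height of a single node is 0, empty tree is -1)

Insertion order: [8, 34, 35, 25, 12, 19, 5, 45, 18, 38, 47, 28]
Tree (level-order array): [8, 5, 34, None, None, 25, 35, 12, 28, None, 45, None, 19, None, None, 38, 47, 18]
Compute height bottom-up (empty subtree = -1):
  height(5) = 1 + max(-1, -1) = 0
  height(18) = 1 + max(-1, -1) = 0
  height(19) = 1 + max(0, -1) = 1
  height(12) = 1 + max(-1, 1) = 2
  height(28) = 1 + max(-1, -1) = 0
  height(25) = 1 + max(2, 0) = 3
  height(38) = 1 + max(-1, -1) = 0
  height(47) = 1 + max(-1, -1) = 0
  height(45) = 1 + max(0, 0) = 1
  height(35) = 1 + max(-1, 1) = 2
  height(34) = 1 + max(3, 2) = 4
  height(8) = 1 + max(0, 4) = 5
Height = 5


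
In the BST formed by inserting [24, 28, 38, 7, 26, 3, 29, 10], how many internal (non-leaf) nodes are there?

Tree built from: [24, 28, 38, 7, 26, 3, 29, 10]
Tree (level-order array): [24, 7, 28, 3, 10, 26, 38, None, None, None, None, None, None, 29]
Rule: An internal node has at least one child.
Per-node child counts:
  node 24: 2 child(ren)
  node 7: 2 child(ren)
  node 3: 0 child(ren)
  node 10: 0 child(ren)
  node 28: 2 child(ren)
  node 26: 0 child(ren)
  node 38: 1 child(ren)
  node 29: 0 child(ren)
Matching nodes: [24, 7, 28, 38]
Count of internal (non-leaf) nodes: 4


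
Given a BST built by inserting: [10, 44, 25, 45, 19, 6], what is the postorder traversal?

Tree insertion order: [10, 44, 25, 45, 19, 6]
Tree (level-order array): [10, 6, 44, None, None, 25, 45, 19]
Postorder traversal: [6, 19, 25, 45, 44, 10]


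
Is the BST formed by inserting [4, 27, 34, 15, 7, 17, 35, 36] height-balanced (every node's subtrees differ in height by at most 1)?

Tree (level-order array): [4, None, 27, 15, 34, 7, 17, None, 35, None, None, None, None, None, 36]
Definition: a tree is height-balanced if, at every node, |h(left) - h(right)| <= 1 (empty subtree has height -1).
Bottom-up per-node check:
  node 7: h_left=-1, h_right=-1, diff=0 [OK], height=0
  node 17: h_left=-1, h_right=-1, diff=0 [OK], height=0
  node 15: h_left=0, h_right=0, diff=0 [OK], height=1
  node 36: h_left=-1, h_right=-1, diff=0 [OK], height=0
  node 35: h_left=-1, h_right=0, diff=1 [OK], height=1
  node 34: h_left=-1, h_right=1, diff=2 [FAIL (|-1-1|=2 > 1)], height=2
  node 27: h_left=1, h_right=2, diff=1 [OK], height=3
  node 4: h_left=-1, h_right=3, diff=4 [FAIL (|-1-3|=4 > 1)], height=4
Node 34 violates the condition: |-1 - 1| = 2 > 1.
Result: Not balanced


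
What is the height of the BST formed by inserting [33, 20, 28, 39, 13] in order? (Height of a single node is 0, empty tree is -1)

Insertion order: [33, 20, 28, 39, 13]
Tree (level-order array): [33, 20, 39, 13, 28]
Compute height bottom-up (empty subtree = -1):
  height(13) = 1 + max(-1, -1) = 0
  height(28) = 1 + max(-1, -1) = 0
  height(20) = 1 + max(0, 0) = 1
  height(39) = 1 + max(-1, -1) = 0
  height(33) = 1 + max(1, 0) = 2
Height = 2


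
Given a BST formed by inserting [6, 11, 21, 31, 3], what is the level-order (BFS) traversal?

Tree insertion order: [6, 11, 21, 31, 3]
Tree (level-order array): [6, 3, 11, None, None, None, 21, None, 31]
BFS from the root, enqueuing left then right child of each popped node:
  queue [6] -> pop 6, enqueue [3, 11], visited so far: [6]
  queue [3, 11] -> pop 3, enqueue [none], visited so far: [6, 3]
  queue [11] -> pop 11, enqueue [21], visited so far: [6, 3, 11]
  queue [21] -> pop 21, enqueue [31], visited so far: [6, 3, 11, 21]
  queue [31] -> pop 31, enqueue [none], visited so far: [6, 3, 11, 21, 31]
Result: [6, 3, 11, 21, 31]


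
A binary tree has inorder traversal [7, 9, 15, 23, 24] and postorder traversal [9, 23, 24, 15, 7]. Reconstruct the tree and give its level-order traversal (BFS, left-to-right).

Inorder:   [7, 9, 15, 23, 24]
Postorder: [9, 23, 24, 15, 7]
Algorithm: postorder visits root last, so walk postorder right-to-left;
each value is the root of the current inorder slice — split it at that
value, recurse on the right subtree first, then the left.
Recursive splits:
  root=7; inorder splits into left=[], right=[9, 15, 23, 24]
  root=15; inorder splits into left=[9], right=[23, 24]
  root=24; inorder splits into left=[23], right=[]
  root=23; inorder splits into left=[], right=[]
  root=9; inorder splits into left=[], right=[]
Reconstructed level-order: [7, 15, 9, 24, 23]


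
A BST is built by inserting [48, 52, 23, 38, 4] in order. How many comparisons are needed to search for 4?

Search path for 4: 48 -> 23 -> 4
Found: True
Comparisons: 3


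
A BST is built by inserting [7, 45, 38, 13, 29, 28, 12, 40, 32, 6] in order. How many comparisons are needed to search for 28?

Search path for 28: 7 -> 45 -> 38 -> 13 -> 29 -> 28
Found: True
Comparisons: 6


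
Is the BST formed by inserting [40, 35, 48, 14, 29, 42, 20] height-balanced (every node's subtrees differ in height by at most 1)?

Tree (level-order array): [40, 35, 48, 14, None, 42, None, None, 29, None, None, 20]
Definition: a tree is height-balanced if, at every node, |h(left) - h(right)| <= 1 (empty subtree has height -1).
Bottom-up per-node check:
  node 20: h_left=-1, h_right=-1, diff=0 [OK], height=0
  node 29: h_left=0, h_right=-1, diff=1 [OK], height=1
  node 14: h_left=-1, h_right=1, diff=2 [FAIL (|-1-1|=2 > 1)], height=2
  node 35: h_left=2, h_right=-1, diff=3 [FAIL (|2--1|=3 > 1)], height=3
  node 42: h_left=-1, h_right=-1, diff=0 [OK], height=0
  node 48: h_left=0, h_right=-1, diff=1 [OK], height=1
  node 40: h_left=3, h_right=1, diff=2 [FAIL (|3-1|=2 > 1)], height=4
Node 14 violates the condition: |-1 - 1| = 2 > 1.
Result: Not balanced


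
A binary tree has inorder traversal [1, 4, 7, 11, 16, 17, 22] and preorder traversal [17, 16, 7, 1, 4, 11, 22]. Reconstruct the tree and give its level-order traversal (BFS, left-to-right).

Inorder:  [1, 4, 7, 11, 16, 17, 22]
Preorder: [17, 16, 7, 1, 4, 11, 22]
Algorithm: preorder visits root first, so consume preorder in order;
for each root, split the current inorder slice at that value into
left-subtree inorder and right-subtree inorder, then recurse.
Recursive splits:
  root=17; inorder splits into left=[1, 4, 7, 11, 16], right=[22]
  root=16; inorder splits into left=[1, 4, 7, 11], right=[]
  root=7; inorder splits into left=[1, 4], right=[11]
  root=1; inorder splits into left=[], right=[4]
  root=4; inorder splits into left=[], right=[]
  root=11; inorder splits into left=[], right=[]
  root=22; inorder splits into left=[], right=[]
Reconstructed level-order: [17, 16, 22, 7, 1, 11, 4]


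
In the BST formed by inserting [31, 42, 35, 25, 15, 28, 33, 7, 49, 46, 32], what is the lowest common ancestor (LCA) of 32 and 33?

Tree insertion order: [31, 42, 35, 25, 15, 28, 33, 7, 49, 46, 32]
Tree (level-order array): [31, 25, 42, 15, 28, 35, 49, 7, None, None, None, 33, None, 46, None, None, None, 32]
In a BST, the LCA of p=32, q=33 is the first node v on the
root-to-leaf path with p <= v <= q (go left if both < v, right if both > v).
Walk from root:
  at 31: both 32 and 33 > 31, go right
  at 42: both 32 and 33 < 42, go left
  at 35: both 32 and 33 < 35, go left
  at 33: 32 <= 33 <= 33, this is the LCA
LCA = 33


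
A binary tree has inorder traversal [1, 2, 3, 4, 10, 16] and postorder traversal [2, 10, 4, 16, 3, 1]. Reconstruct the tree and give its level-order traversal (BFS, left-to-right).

Inorder:   [1, 2, 3, 4, 10, 16]
Postorder: [2, 10, 4, 16, 3, 1]
Algorithm: postorder visits root last, so walk postorder right-to-left;
each value is the root of the current inorder slice — split it at that
value, recurse on the right subtree first, then the left.
Recursive splits:
  root=1; inorder splits into left=[], right=[2, 3, 4, 10, 16]
  root=3; inorder splits into left=[2], right=[4, 10, 16]
  root=16; inorder splits into left=[4, 10], right=[]
  root=4; inorder splits into left=[], right=[10]
  root=10; inorder splits into left=[], right=[]
  root=2; inorder splits into left=[], right=[]
Reconstructed level-order: [1, 3, 2, 16, 4, 10]


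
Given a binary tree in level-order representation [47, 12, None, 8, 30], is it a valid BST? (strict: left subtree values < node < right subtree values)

Level-order array: [47, 12, None, 8, 30]
Validate using subtree bounds (lo, hi): at each node, require lo < value < hi,
then recurse left with hi=value and right with lo=value.
Preorder trace (stopping at first violation):
  at node 47 with bounds (-inf, +inf): OK
  at node 12 with bounds (-inf, 47): OK
  at node 8 with bounds (-inf, 12): OK
  at node 30 with bounds (12, 47): OK
No violation found at any node.
Result: Valid BST


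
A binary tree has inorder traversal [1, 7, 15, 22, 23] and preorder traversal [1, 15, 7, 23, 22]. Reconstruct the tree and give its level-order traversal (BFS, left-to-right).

Inorder:  [1, 7, 15, 22, 23]
Preorder: [1, 15, 7, 23, 22]
Algorithm: preorder visits root first, so consume preorder in order;
for each root, split the current inorder slice at that value into
left-subtree inorder and right-subtree inorder, then recurse.
Recursive splits:
  root=1; inorder splits into left=[], right=[7, 15, 22, 23]
  root=15; inorder splits into left=[7], right=[22, 23]
  root=7; inorder splits into left=[], right=[]
  root=23; inorder splits into left=[22], right=[]
  root=22; inorder splits into left=[], right=[]
Reconstructed level-order: [1, 15, 7, 23, 22]


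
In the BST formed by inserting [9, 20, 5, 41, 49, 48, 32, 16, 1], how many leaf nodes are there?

Tree built from: [9, 20, 5, 41, 49, 48, 32, 16, 1]
Tree (level-order array): [9, 5, 20, 1, None, 16, 41, None, None, None, None, 32, 49, None, None, 48]
Rule: A leaf has 0 children.
Per-node child counts:
  node 9: 2 child(ren)
  node 5: 1 child(ren)
  node 1: 0 child(ren)
  node 20: 2 child(ren)
  node 16: 0 child(ren)
  node 41: 2 child(ren)
  node 32: 0 child(ren)
  node 49: 1 child(ren)
  node 48: 0 child(ren)
Matching nodes: [1, 16, 32, 48]
Count of leaf nodes: 4


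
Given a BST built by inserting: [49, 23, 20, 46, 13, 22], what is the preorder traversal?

Tree insertion order: [49, 23, 20, 46, 13, 22]
Tree (level-order array): [49, 23, None, 20, 46, 13, 22]
Preorder traversal: [49, 23, 20, 13, 22, 46]


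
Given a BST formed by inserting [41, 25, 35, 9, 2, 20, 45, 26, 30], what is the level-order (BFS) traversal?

Tree insertion order: [41, 25, 35, 9, 2, 20, 45, 26, 30]
Tree (level-order array): [41, 25, 45, 9, 35, None, None, 2, 20, 26, None, None, None, None, None, None, 30]
BFS from the root, enqueuing left then right child of each popped node:
  queue [41] -> pop 41, enqueue [25, 45], visited so far: [41]
  queue [25, 45] -> pop 25, enqueue [9, 35], visited so far: [41, 25]
  queue [45, 9, 35] -> pop 45, enqueue [none], visited so far: [41, 25, 45]
  queue [9, 35] -> pop 9, enqueue [2, 20], visited so far: [41, 25, 45, 9]
  queue [35, 2, 20] -> pop 35, enqueue [26], visited so far: [41, 25, 45, 9, 35]
  queue [2, 20, 26] -> pop 2, enqueue [none], visited so far: [41, 25, 45, 9, 35, 2]
  queue [20, 26] -> pop 20, enqueue [none], visited so far: [41, 25, 45, 9, 35, 2, 20]
  queue [26] -> pop 26, enqueue [30], visited so far: [41, 25, 45, 9, 35, 2, 20, 26]
  queue [30] -> pop 30, enqueue [none], visited so far: [41, 25, 45, 9, 35, 2, 20, 26, 30]
Result: [41, 25, 45, 9, 35, 2, 20, 26, 30]


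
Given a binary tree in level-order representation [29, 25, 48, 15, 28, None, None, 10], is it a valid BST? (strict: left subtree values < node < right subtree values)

Level-order array: [29, 25, 48, 15, 28, None, None, 10]
Validate using subtree bounds (lo, hi): at each node, require lo < value < hi,
then recurse left with hi=value and right with lo=value.
Preorder trace (stopping at first violation):
  at node 29 with bounds (-inf, +inf): OK
  at node 25 with bounds (-inf, 29): OK
  at node 15 with bounds (-inf, 25): OK
  at node 10 with bounds (-inf, 15): OK
  at node 28 with bounds (25, 29): OK
  at node 48 with bounds (29, +inf): OK
No violation found at any node.
Result: Valid BST


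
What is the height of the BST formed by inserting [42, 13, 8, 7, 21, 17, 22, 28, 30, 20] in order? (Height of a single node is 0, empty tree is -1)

Insertion order: [42, 13, 8, 7, 21, 17, 22, 28, 30, 20]
Tree (level-order array): [42, 13, None, 8, 21, 7, None, 17, 22, None, None, None, 20, None, 28, None, None, None, 30]
Compute height bottom-up (empty subtree = -1):
  height(7) = 1 + max(-1, -1) = 0
  height(8) = 1 + max(0, -1) = 1
  height(20) = 1 + max(-1, -1) = 0
  height(17) = 1 + max(-1, 0) = 1
  height(30) = 1 + max(-1, -1) = 0
  height(28) = 1 + max(-1, 0) = 1
  height(22) = 1 + max(-1, 1) = 2
  height(21) = 1 + max(1, 2) = 3
  height(13) = 1 + max(1, 3) = 4
  height(42) = 1 + max(4, -1) = 5
Height = 5


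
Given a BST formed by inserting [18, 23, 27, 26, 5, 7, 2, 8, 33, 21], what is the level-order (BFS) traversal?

Tree insertion order: [18, 23, 27, 26, 5, 7, 2, 8, 33, 21]
Tree (level-order array): [18, 5, 23, 2, 7, 21, 27, None, None, None, 8, None, None, 26, 33]
BFS from the root, enqueuing left then right child of each popped node:
  queue [18] -> pop 18, enqueue [5, 23], visited so far: [18]
  queue [5, 23] -> pop 5, enqueue [2, 7], visited so far: [18, 5]
  queue [23, 2, 7] -> pop 23, enqueue [21, 27], visited so far: [18, 5, 23]
  queue [2, 7, 21, 27] -> pop 2, enqueue [none], visited so far: [18, 5, 23, 2]
  queue [7, 21, 27] -> pop 7, enqueue [8], visited so far: [18, 5, 23, 2, 7]
  queue [21, 27, 8] -> pop 21, enqueue [none], visited so far: [18, 5, 23, 2, 7, 21]
  queue [27, 8] -> pop 27, enqueue [26, 33], visited so far: [18, 5, 23, 2, 7, 21, 27]
  queue [8, 26, 33] -> pop 8, enqueue [none], visited so far: [18, 5, 23, 2, 7, 21, 27, 8]
  queue [26, 33] -> pop 26, enqueue [none], visited so far: [18, 5, 23, 2, 7, 21, 27, 8, 26]
  queue [33] -> pop 33, enqueue [none], visited so far: [18, 5, 23, 2, 7, 21, 27, 8, 26, 33]
Result: [18, 5, 23, 2, 7, 21, 27, 8, 26, 33]


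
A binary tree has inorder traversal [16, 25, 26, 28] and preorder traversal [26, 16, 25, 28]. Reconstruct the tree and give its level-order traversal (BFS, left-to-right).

Inorder:  [16, 25, 26, 28]
Preorder: [26, 16, 25, 28]
Algorithm: preorder visits root first, so consume preorder in order;
for each root, split the current inorder slice at that value into
left-subtree inorder and right-subtree inorder, then recurse.
Recursive splits:
  root=26; inorder splits into left=[16, 25], right=[28]
  root=16; inorder splits into left=[], right=[25]
  root=25; inorder splits into left=[], right=[]
  root=28; inorder splits into left=[], right=[]
Reconstructed level-order: [26, 16, 28, 25]


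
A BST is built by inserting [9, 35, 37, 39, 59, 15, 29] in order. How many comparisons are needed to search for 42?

Search path for 42: 9 -> 35 -> 37 -> 39 -> 59
Found: False
Comparisons: 5


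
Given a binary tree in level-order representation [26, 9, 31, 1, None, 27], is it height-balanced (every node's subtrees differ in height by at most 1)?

Tree (level-order array): [26, 9, 31, 1, None, 27]
Definition: a tree is height-balanced if, at every node, |h(left) - h(right)| <= 1 (empty subtree has height -1).
Bottom-up per-node check:
  node 1: h_left=-1, h_right=-1, diff=0 [OK], height=0
  node 9: h_left=0, h_right=-1, diff=1 [OK], height=1
  node 27: h_left=-1, h_right=-1, diff=0 [OK], height=0
  node 31: h_left=0, h_right=-1, diff=1 [OK], height=1
  node 26: h_left=1, h_right=1, diff=0 [OK], height=2
All nodes satisfy the balance condition.
Result: Balanced


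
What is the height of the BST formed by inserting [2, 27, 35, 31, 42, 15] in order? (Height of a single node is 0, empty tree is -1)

Insertion order: [2, 27, 35, 31, 42, 15]
Tree (level-order array): [2, None, 27, 15, 35, None, None, 31, 42]
Compute height bottom-up (empty subtree = -1):
  height(15) = 1 + max(-1, -1) = 0
  height(31) = 1 + max(-1, -1) = 0
  height(42) = 1 + max(-1, -1) = 0
  height(35) = 1 + max(0, 0) = 1
  height(27) = 1 + max(0, 1) = 2
  height(2) = 1 + max(-1, 2) = 3
Height = 3


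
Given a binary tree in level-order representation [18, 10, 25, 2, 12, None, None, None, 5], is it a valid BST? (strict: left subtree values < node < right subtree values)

Level-order array: [18, 10, 25, 2, 12, None, None, None, 5]
Validate using subtree bounds (lo, hi): at each node, require lo < value < hi,
then recurse left with hi=value and right with lo=value.
Preorder trace (stopping at first violation):
  at node 18 with bounds (-inf, +inf): OK
  at node 10 with bounds (-inf, 18): OK
  at node 2 with bounds (-inf, 10): OK
  at node 5 with bounds (2, 10): OK
  at node 12 with bounds (10, 18): OK
  at node 25 with bounds (18, +inf): OK
No violation found at any node.
Result: Valid BST


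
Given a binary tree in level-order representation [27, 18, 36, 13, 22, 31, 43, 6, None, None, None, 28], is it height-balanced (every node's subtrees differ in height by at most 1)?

Tree (level-order array): [27, 18, 36, 13, 22, 31, 43, 6, None, None, None, 28]
Definition: a tree is height-balanced if, at every node, |h(left) - h(right)| <= 1 (empty subtree has height -1).
Bottom-up per-node check:
  node 6: h_left=-1, h_right=-1, diff=0 [OK], height=0
  node 13: h_left=0, h_right=-1, diff=1 [OK], height=1
  node 22: h_left=-1, h_right=-1, diff=0 [OK], height=0
  node 18: h_left=1, h_right=0, diff=1 [OK], height=2
  node 28: h_left=-1, h_right=-1, diff=0 [OK], height=0
  node 31: h_left=0, h_right=-1, diff=1 [OK], height=1
  node 43: h_left=-1, h_right=-1, diff=0 [OK], height=0
  node 36: h_left=1, h_right=0, diff=1 [OK], height=2
  node 27: h_left=2, h_right=2, diff=0 [OK], height=3
All nodes satisfy the balance condition.
Result: Balanced


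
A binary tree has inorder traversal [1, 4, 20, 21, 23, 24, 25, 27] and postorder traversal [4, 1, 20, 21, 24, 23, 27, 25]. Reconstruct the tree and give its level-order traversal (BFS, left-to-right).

Inorder:   [1, 4, 20, 21, 23, 24, 25, 27]
Postorder: [4, 1, 20, 21, 24, 23, 27, 25]
Algorithm: postorder visits root last, so walk postorder right-to-left;
each value is the root of the current inorder slice — split it at that
value, recurse on the right subtree first, then the left.
Recursive splits:
  root=25; inorder splits into left=[1, 4, 20, 21, 23, 24], right=[27]
  root=27; inorder splits into left=[], right=[]
  root=23; inorder splits into left=[1, 4, 20, 21], right=[24]
  root=24; inorder splits into left=[], right=[]
  root=21; inorder splits into left=[1, 4, 20], right=[]
  root=20; inorder splits into left=[1, 4], right=[]
  root=1; inorder splits into left=[], right=[4]
  root=4; inorder splits into left=[], right=[]
Reconstructed level-order: [25, 23, 27, 21, 24, 20, 1, 4]


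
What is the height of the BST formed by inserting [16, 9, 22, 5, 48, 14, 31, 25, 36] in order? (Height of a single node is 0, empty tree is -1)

Insertion order: [16, 9, 22, 5, 48, 14, 31, 25, 36]
Tree (level-order array): [16, 9, 22, 5, 14, None, 48, None, None, None, None, 31, None, 25, 36]
Compute height bottom-up (empty subtree = -1):
  height(5) = 1 + max(-1, -1) = 0
  height(14) = 1 + max(-1, -1) = 0
  height(9) = 1 + max(0, 0) = 1
  height(25) = 1 + max(-1, -1) = 0
  height(36) = 1 + max(-1, -1) = 0
  height(31) = 1 + max(0, 0) = 1
  height(48) = 1 + max(1, -1) = 2
  height(22) = 1 + max(-1, 2) = 3
  height(16) = 1 + max(1, 3) = 4
Height = 4


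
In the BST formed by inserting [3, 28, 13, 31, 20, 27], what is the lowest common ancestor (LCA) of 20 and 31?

Tree insertion order: [3, 28, 13, 31, 20, 27]
Tree (level-order array): [3, None, 28, 13, 31, None, 20, None, None, None, 27]
In a BST, the LCA of p=20, q=31 is the first node v on the
root-to-leaf path with p <= v <= q (go left if both < v, right if both > v).
Walk from root:
  at 3: both 20 and 31 > 3, go right
  at 28: 20 <= 28 <= 31, this is the LCA
LCA = 28


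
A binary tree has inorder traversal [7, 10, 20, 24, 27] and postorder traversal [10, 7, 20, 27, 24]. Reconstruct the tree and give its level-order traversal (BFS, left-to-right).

Inorder:   [7, 10, 20, 24, 27]
Postorder: [10, 7, 20, 27, 24]
Algorithm: postorder visits root last, so walk postorder right-to-left;
each value is the root of the current inorder slice — split it at that
value, recurse on the right subtree first, then the left.
Recursive splits:
  root=24; inorder splits into left=[7, 10, 20], right=[27]
  root=27; inorder splits into left=[], right=[]
  root=20; inorder splits into left=[7, 10], right=[]
  root=7; inorder splits into left=[], right=[10]
  root=10; inorder splits into left=[], right=[]
Reconstructed level-order: [24, 20, 27, 7, 10]


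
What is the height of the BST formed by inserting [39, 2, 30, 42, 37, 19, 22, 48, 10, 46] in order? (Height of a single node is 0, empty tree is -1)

Insertion order: [39, 2, 30, 42, 37, 19, 22, 48, 10, 46]
Tree (level-order array): [39, 2, 42, None, 30, None, 48, 19, 37, 46, None, 10, 22]
Compute height bottom-up (empty subtree = -1):
  height(10) = 1 + max(-1, -1) = 0
  height(22) = 1 + max(-1, -1) = 0
  height(19) = 1 + max(0, 0) = 1
  height(37) = 1 + max(-1, -1) = 0
  height(30) = 1 + max(1, 0) = 2
  height(2) = 1 + max(-1, 2) = 3
  height(46) = 1 + max(-1, -1) = 0
  height(48) = 1 + max(0, -1) = 1
  height(42) = 1 + max(-1, 1) = 2
  height(39) = 1 + max(3, 2) = 4
Height = 4


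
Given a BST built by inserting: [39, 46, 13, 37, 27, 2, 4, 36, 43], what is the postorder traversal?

Tree insertion order: [39, 46, 13, 37, 27, 2, 4, 36, 43]
Tree (level-order array): [39, 13, 46, 2, 37, 43, None, None, 4, 27, None, None, None, None, None, None, 36]
Postorder traversal: [4, 2, 36, 27, 37, 13, 43, 46, 39]


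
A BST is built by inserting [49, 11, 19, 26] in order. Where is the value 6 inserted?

Starting tree (level order): [49, 11, None, None, 19, None, 26]
Insertion path: 49 -> 11
Result: insert 6 as left child of 11
Final tree (level order): [49, 11, None, 6, 19, None, None, None, 26]


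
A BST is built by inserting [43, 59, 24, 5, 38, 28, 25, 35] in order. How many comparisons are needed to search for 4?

Search path for 4: 43 -> 24 -> 5
Found: False
Comparisons: 3


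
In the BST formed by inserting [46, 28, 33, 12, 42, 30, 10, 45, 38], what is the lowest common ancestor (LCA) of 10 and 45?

Tree insertion order: [46, 28, 33, 12, 42, 30, 10, 45, 38]
Tree (level-order array): [46, 28, None, 12, 33, 10, None, 30, 42, None, None, None, None, 38, 45]
In a BST, the LCA of p=10, q=45 is the first node v on the
root-to-leaf path with p <= v <= q (go left if both < v, right if both > v).
Walk from root:
  at 46: both 10 and 45 < 46, go left
  at 28: 10 <= 28 <= 45, this is the LCA
LCA = 28


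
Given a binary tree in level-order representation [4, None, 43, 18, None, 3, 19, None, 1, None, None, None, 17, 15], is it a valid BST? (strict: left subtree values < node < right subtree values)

Level-order array: [4, None, 43, 18, None, 3, 19, None, 1, None, None, None, 17, 15]
Validate using subtree bounds (lo, hi): at each node, require lo < value < hi,
then recurse left with hi=value and right with lo=value.
Preorder trace (stopping at first violation):
  at node 4 with bounds (-inf, +inf): OK
  at node 43 with bounds (4, +inf): OK
  at node 18 with bounds (4, 43): OK
  at node 3 with bounds (4, 18): VIOLATION
Node 3 violates its bound: not (4 < 3 < 18).
Result: Not a valid BST


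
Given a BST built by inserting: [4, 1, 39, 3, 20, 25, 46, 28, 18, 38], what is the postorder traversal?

Tree insertion order: [4, 1, 39, 3, 20, 25, 46, 28, 18, 38]
Tree (level-order array): [4, 1, 39, None, 3, 20, 46, None, None, 18, 25, None, None, None, None, None, 28, None, 38]
Postorder traversal: [3, 1, 18, 38, 28, 25, 20, 46, 39, 4]
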